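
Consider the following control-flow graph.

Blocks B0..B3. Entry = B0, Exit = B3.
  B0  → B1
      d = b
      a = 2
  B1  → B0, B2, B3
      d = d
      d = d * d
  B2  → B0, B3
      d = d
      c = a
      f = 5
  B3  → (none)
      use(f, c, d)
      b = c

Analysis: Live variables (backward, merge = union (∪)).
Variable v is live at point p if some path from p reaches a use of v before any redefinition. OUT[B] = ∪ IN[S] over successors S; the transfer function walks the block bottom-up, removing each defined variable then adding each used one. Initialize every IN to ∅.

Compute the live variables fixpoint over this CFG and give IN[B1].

Answer: {a, b, c, d, f}

Working:
Converged values:
  B0:  IN={b, c, f}  OUT={a, b, c, d, f}
  B1:  IN={a, b, c, d, f}  OUT={a, b, c, d, f}
  B2:  IN={a, b, d}  OUT={b, c, d, f}
  B3:  IN={c, d, f}  OUT={}

Merge at B1: OUT[B1] = IN[B0] ⊔ IN[B2] ⊔ IN[B3] = {a, b, c, d, f}
Applying B1's transfer function to that OUT value gives IN[B1] (row B1 above).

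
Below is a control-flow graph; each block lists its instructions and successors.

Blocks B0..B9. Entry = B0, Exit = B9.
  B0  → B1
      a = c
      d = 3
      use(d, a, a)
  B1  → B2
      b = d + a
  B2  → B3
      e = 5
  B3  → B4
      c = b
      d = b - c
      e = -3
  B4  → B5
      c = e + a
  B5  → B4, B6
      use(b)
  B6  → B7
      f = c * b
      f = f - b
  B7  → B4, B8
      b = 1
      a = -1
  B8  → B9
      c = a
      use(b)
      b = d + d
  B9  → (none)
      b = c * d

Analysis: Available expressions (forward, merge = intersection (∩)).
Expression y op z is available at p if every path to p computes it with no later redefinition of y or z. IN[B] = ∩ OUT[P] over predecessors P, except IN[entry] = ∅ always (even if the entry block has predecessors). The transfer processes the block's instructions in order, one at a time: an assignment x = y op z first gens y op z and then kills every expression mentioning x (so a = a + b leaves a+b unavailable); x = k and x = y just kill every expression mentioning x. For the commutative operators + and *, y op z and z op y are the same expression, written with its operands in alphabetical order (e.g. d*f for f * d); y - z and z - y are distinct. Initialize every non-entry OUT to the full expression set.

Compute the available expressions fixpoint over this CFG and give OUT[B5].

Answer: {a+e}

Working:
Converged values:
  B0:  IN={}  OUT={}
  B1:  IN={}  OUT={a+d}
  B2:  IN={a+d}  OUT={a+d}
  B3:  IN={a+d}  OUT={b-c}
  B4:  IN={}  OUT={a+e}
  B5:  IN={a+e}  OUT={a+e}
  B6:  IN={a+e}  OUT={a+e, b*c}
  B7:  IN={a+e, b*c}  OUT={}
  B8:  IN={}  OUT={d+d}
  B9:  IN={d+d}  OUT={c*d, d+d}

Merge at B5: IN[B5] = OUT[B4] = {a+e}
Applying B5's transfer function to that IN value gives OUT[B5] (row B5 above).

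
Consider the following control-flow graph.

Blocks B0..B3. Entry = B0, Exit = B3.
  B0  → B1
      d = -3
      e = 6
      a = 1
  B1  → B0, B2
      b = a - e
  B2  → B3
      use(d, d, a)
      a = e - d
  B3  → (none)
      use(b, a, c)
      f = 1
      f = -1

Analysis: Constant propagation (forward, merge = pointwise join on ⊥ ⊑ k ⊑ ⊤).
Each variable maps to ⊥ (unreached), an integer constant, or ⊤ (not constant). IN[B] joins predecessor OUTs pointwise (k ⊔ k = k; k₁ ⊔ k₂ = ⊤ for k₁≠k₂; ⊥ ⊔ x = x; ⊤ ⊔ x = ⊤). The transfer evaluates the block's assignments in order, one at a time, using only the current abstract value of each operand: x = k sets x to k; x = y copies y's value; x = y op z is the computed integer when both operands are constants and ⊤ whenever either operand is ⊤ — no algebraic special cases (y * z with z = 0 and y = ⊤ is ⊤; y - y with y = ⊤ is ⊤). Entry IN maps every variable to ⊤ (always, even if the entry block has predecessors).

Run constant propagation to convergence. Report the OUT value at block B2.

Converged values:
  B0: | IN=(all ⊤) | OUT={a:1, d:-3, e:6; rest ⊤}
  B1: | IN={a:1, d:-3, e:6; rest ⊤} | OUT={a:1, b:-5, d:-3, e:6; rest ⊤}
  B2: | IN={a:1, b:-5, d:-3, e:6; rest ⊤} | OUT={a:9, b:-5, d:-3, e:6; rest ⊤}
  B3: | IN={a:9, b:-5, d:-3, e:6; rest ⊤} | OUT={a:9, b:-5, d:-3, e:6, f:-1; rest ⊤}

Merge at B2: IN[B2] = OUT[B1] = {a: 1, b: -5, c: ⊤, d: -3, e: 6, f: ⊤}
Applying B2's transfer function to that IN value gives OUT[B2] (row B2 above).

Answer: {a: 9, b: -5, c: ⊤, d: -3, e: 6, f: ⊤}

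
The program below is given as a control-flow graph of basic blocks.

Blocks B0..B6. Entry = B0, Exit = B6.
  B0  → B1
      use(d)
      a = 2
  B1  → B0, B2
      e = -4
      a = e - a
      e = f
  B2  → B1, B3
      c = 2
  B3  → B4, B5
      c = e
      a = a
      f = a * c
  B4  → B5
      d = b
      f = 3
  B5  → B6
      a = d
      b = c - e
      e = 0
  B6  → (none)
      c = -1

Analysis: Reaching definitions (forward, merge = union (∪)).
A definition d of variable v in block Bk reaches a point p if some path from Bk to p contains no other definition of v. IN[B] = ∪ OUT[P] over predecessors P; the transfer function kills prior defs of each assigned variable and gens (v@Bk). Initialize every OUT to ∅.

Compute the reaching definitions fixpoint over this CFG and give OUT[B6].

Answer: {a@B5, b@B5, c@B6, d@B4, e@B5, f@B3, f@B4}

Working:
Per-block solution:
  B0:   IN={a@B1, c@B2, e@B1}   OUT={a@B0, c@B2, e@B1}
  B1:   IN={a@B0, a@B1, c@B2, e@B1}   OUT={a@B1, c@B2, e@B1}
  B2:   IN={a@B1, c@B2, e@B1}   OUT={a@B1, c@B2, e@B1}
  B3:   IN={a@B1, c@B2, e@B1}   OUT={a@B3, c@B3, e@B1, f@B3}
  B4:   IN={a@B3, c@B3, e@B1, f@B3}   OUT={a@B3, c@B3, d@B4, e@B1, f@B4}
  B5:   IN={a@B3, c@B3, d@B4, e@B1, f@B3, f@B4}   OUT={a@B5, b@B5, c@B3, d@B4, e@B5, f@B3, f@B4}
  B6:   IN={a@B5, b@B5, c@B3, d@B4, e@B5, f@B3, f@B4}   OUT={a@B5, b@B5, c@B6, d@B4, e@B5, f@B3, f@B4}

Merge at B6: IN[B6] = OUT[B5] = {a@B5, b@B5, c@B3, d@B4, e@B5, f@B3, f@B4}
Applying B6's transfer function to that IN value gives OUT[B6] (row B6 above).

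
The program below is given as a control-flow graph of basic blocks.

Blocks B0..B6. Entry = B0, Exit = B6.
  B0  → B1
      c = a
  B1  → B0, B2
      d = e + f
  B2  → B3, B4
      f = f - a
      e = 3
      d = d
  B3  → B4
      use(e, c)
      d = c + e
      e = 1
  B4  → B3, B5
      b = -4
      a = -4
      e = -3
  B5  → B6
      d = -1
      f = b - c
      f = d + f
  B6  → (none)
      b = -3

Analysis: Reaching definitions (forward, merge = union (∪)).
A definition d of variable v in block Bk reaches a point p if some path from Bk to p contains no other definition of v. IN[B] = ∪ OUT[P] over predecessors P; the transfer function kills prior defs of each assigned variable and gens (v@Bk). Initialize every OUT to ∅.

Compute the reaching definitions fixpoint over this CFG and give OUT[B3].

Fixpoint table:
  B0:  IN={c@B0, d@B1}  OUT={c@B0, d@B1}
  B1:  IN={c@B0, d@B1}  OUT={c@B0, d@B1}
  B2:  IN={c@B0, d@B1}  OUT={c@B0, d@B2, e@B2, f@B2}
  B3:  IN={a@B4, b@B4, c@B0, d@B2, d@B3, e@B2, e@B4, f@B2}  OUT={a@B4, b@B4, c@B0, d@B3, e@B3, f@B2}
  B4:  IN={a@B4, b@B4, c@B0, d@B2, d@B3, e@B2, e@B3, f@B2}  OUT={a@B4, b@B4, c@B0, d@B2, d@B3, e@B4, f@B2}
  B5:  IN={a@B4, b@B4, c@B0, d@B2, d@B3, e@B4, f@B2}  OUT={a@B4, b@B4, c@B0, d@B5, e@B4, f@B5}
  B6:  IN={a@B4, b@B4, c@B0, d@B5, e@B4, f@B5}  OUT={a@B4, b@B6, c@B0, d@B5, e@B4, f@B5}

Merge at B3: IN[B3] = OUT[B2] ⊔ OUT[B4] = {a@B4, b@B4, c@B0, d@B2, d@B3, e@B2, e@B4, f@B2}
Applying B3's transfer function to that IN value gives OUT[B3] (row B3 above).

Answer: {a@B4, b@B4, c@B0, d@B3, e@B3, f@B2}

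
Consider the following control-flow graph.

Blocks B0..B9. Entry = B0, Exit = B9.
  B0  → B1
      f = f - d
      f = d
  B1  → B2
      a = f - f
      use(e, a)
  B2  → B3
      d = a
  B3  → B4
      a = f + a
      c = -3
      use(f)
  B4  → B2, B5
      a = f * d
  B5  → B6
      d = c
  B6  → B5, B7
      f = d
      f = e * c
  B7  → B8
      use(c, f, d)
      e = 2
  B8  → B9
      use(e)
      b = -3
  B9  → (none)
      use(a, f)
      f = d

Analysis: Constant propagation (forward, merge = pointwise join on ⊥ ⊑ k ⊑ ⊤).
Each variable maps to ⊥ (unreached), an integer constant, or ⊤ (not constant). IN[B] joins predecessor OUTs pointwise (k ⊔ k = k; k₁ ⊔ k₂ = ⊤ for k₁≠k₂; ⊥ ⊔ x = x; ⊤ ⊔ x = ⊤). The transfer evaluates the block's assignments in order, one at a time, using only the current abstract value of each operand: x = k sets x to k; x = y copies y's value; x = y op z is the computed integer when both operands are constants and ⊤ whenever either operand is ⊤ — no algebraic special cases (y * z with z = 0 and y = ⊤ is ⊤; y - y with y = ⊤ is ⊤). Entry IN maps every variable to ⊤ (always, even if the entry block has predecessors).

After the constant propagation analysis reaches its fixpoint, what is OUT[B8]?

Converged values:
  B0: | IN=(all ⊤) | OUT=(all ⊤)
  B1: | IN=(all ⊤) | OUT=(all ⊤)
  B2: | IN=(all ⊤) | OUT=(all ⊤)
  B3: | IN=(all ⊤) | OUT={c:-3; rest ⊤}
  B4: | IN={c:-3; rest ⊤} | OUT={c:-3; rest ⊤}
  B5: | IN={c:-3; rest ⊤} | OUT={c:-3, d:-3; rest ⊤}
  B6: | IN={c:-3, d:-3; rest ⊤} | OUT={c:-3, d:-3; rest ⊤}
  B7: | IN={c:-3, d:-3; rest ⊤} | OUT={c:-3, d:-3, e:2; rest ⊤}
  B8: | IN={c:-3, d:-3, e:2; rest ⊤} | OUT={b:-3, c:-3, d:-3, e:2; rest ⊤}
  B9: | IN={b:-3, c:-3, d:-3, e:2; rest ⊤} | OUT={b:-3, c:-3, d:-3, e:2, f:-3; rest ⊤}

Merge at B8: IN[B8] = OUT[B7] = {a: ⊤, b: ⊤, c: -3, d: -3, e: 2, f: ⊤}
Applying B8's transfer function to that IN value gives OUT[B8] (row B8 above).

Answer: {a: ⊤, b: -3, c: -3, d: -3, e: 2, f: ⊤}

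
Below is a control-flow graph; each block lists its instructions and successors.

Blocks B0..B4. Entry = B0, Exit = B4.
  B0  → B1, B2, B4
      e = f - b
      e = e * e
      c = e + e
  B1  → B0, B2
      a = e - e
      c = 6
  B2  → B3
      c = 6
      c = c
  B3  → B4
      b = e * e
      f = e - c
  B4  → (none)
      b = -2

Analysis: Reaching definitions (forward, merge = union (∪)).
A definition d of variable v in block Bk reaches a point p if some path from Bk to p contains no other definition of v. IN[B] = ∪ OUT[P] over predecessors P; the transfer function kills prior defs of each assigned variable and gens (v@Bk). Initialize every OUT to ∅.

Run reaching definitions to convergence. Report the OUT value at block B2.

Fixpoint table:
  B0:  IN={a@B1, c@B1, e@B0}  OUT={a@B1, c@B0, e@B0}
  B1:  IN={a@B1, c@B0, e@B0}  OUT={a@B1, c@B1, e@B0}
  B2:  IN={a@B1, c@B0, c@B1, e@B0}  OUT={a@B1, c@B2, e@B0}
  B3:  IN={a@B1, c@B2, e@B0}  OUT={a@B1, b@B3, c@B2, e@B0, f@B3}
  B4:  IN={a@B1, b@B3, c@B0, c@B2, e@B0, f@B3}  OUT={a@B1, b@B4, c@B0, c@B2, e@B0, f@B3}

Merge at B2: IN[B2] = OUT[B0] ⊔ OUT[B1] = {a@B1, c@B0, c@B1, e@B0}
Applying B2's transfer function to that IN value gives OUT[B2] (row B2 above).

Answer: {a@B1, c@B2, e@B0}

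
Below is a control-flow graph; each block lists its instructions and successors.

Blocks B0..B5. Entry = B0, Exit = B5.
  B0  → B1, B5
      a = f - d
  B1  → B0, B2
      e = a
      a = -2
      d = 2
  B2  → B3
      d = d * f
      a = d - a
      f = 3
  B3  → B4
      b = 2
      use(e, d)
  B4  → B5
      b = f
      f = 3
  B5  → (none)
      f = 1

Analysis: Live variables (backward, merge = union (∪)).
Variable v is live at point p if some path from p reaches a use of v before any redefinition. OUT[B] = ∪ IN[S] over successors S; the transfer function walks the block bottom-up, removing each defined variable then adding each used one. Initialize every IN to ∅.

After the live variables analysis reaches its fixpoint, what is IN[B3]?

Converged values:
  B0: | IN={d, f} | OUT={a, f}
  B1: | IN={a, f} | OUT={a, d, e, f}
  B2: | IN={a, d, e, f} | OUT={d, e, f}
  B3: | IN={d, e, f} | OUT={f}
  B4: | IN={f} | OUT={}
  B5: | IN={} | OUT={}

Merge at B3: OUT[B3] = IN[B4] = {f}
Applying B3's transfer function to that OUT value gives IN[B3] (row B3 above).

Answer: {d, e, f}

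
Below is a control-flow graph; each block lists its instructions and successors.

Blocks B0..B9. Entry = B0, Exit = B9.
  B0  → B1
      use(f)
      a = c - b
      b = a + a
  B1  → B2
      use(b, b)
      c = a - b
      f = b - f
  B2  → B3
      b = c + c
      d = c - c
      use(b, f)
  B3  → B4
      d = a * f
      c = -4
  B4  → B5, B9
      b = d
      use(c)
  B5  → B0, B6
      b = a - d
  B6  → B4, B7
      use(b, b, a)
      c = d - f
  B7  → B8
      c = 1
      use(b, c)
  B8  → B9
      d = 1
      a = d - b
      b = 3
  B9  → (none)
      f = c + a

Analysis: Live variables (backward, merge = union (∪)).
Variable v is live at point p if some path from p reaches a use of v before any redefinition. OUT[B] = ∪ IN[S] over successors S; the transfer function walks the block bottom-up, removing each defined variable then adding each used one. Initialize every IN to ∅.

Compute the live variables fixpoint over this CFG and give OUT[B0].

Answer: {a, b, f}

Trace:
Converged values:
  B0:  IN={b, c, f}  OUT={a, b, f}
  B1:  IN={a, b, f}  OUT={a, c, f}
  B2:  IN={a, c, f}  OUT={a, f}
  B3:  IN={a, f}  OUT={a, c, d, f}
  B4:  IN={a, c, d, f}  OUT={a, c, d, f}
  B5:  IN={a, c, d, f}  OUT={a, b, c, d, f}
  B6:  IN={a, b, d, f}  OUT={a, b, c, d, f}
  B7:  IN={b}  OUT={b, c}
  B8:  IN={b, c}  OUT={a, c}
  B9:  IN={a, c}  OUT={}

Merge at B0: OUT[B0] = IN[B1] = {a, b, f}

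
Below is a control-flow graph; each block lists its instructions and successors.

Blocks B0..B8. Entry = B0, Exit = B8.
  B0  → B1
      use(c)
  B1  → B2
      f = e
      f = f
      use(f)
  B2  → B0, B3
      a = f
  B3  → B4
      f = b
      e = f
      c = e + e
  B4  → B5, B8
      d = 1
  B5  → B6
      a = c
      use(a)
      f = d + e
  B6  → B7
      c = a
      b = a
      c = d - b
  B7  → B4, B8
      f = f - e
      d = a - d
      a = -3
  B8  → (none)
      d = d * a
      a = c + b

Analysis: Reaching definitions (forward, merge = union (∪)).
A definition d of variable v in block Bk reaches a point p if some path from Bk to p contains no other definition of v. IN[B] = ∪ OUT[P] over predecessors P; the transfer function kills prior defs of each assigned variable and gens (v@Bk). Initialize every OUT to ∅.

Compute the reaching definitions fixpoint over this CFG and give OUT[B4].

Converged values:
  B0:  IN={a@B2, f@B1}  OUT={a@B2, f@B1}
  B1:  IN={a@B2, f@B1}  OUT={a@B2, f@B1}
  B2:  IN={a@B2, f@B1}  OUT={a@B2, f@B1}
  B3:  IN={a@B2, f@B1}  OUT={a@B2, c@B3, e@B3, f@B3}
  B4:  IN={a@B2, a@B7, b@B6, c@B3, c@B6, d@B7, e@B3, f@B3, f@B7}  OUT={a@B2, a@B7, b@B6, c@B3, c@B6, d@B4, e@B3, f@B3, f@B7}
  B5:  IN={a@B2, a@B7, b@B6, c@B3, c@B6, d@B4, e@B3, f@B3, f@B7}  OUT={a@B5, b@B6, c@B3, c@B6, d@B4, e@B3, f@B5}
  B6:  IN={a@B5, b@B6, c@B3, c@B6, d@B4, e@B3, f@B5}  OUT={a@B5, b@B6, c@B6, d@B4, e@B3, f@B5}
  B7:  IN={a@B5, b@B6, c@B6, d@B4, e@B3, f@B5}  OUT={a@B7, b@B6, c@B6, d@B7, e@B3, f@B7}
  B8:  IN={a@B2, a@B7, b@B6, c@B3, c@B6, d@B4, d@B7, e@B3, f@B3, f@B7}  OUT={a@B8, b@B6, c@B3, c@B6, d@B8, e@B3, f@B3, f@B7}

Merge at B4: IN[B4] = OUT[B3] ⊔ OUT[B7] = {a@B2, a@B7, b@B6, c@B3, c@B6, d@B7, e@B3, f@B3, f@B7}
Applying B4's transfer function to that IN value gives OUT[B4] (row B4 above).

Answer: {a@B2, a@B7, b@B6, c@B3, c@B6, d@B4, e@B3, f@B3, f@B7}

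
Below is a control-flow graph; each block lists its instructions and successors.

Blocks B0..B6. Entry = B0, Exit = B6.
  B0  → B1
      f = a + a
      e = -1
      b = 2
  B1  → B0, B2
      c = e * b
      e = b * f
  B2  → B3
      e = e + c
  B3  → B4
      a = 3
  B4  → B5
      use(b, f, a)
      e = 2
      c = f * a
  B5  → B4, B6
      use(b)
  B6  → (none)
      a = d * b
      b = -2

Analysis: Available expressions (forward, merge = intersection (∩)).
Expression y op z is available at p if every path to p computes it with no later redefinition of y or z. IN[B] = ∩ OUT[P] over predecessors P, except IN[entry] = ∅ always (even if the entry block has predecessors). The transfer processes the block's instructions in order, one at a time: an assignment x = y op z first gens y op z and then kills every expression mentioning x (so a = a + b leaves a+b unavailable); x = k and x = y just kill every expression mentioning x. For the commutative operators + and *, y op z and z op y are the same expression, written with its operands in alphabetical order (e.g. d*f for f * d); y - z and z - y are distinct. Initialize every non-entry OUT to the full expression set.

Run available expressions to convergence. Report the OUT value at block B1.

Answer: {a+a, b*f}

Derivation:
Converged values:
  B0:   IN={}   OUT={a+a}
  B1:   IN={a+a}   OUT={a+a, b*f}
  B2:   IN={a+a, b*f}   OUT={a+a, b*f}
  B3:   IN={a+a, b*f}   OUT={b*f}
  B4:   IN={b*f}   OUT={a*f, b*f}
  B5:   IN={a*f, b*f}   OUT={a*f, b*f}
  B6:   IN={a*f, b*f}   OUT={}

Merge at B1: IN[B1] = OUT[B0] = {a+a}
Applying B1's transfer function to that IN value gives OUT[B1] (row B1 above).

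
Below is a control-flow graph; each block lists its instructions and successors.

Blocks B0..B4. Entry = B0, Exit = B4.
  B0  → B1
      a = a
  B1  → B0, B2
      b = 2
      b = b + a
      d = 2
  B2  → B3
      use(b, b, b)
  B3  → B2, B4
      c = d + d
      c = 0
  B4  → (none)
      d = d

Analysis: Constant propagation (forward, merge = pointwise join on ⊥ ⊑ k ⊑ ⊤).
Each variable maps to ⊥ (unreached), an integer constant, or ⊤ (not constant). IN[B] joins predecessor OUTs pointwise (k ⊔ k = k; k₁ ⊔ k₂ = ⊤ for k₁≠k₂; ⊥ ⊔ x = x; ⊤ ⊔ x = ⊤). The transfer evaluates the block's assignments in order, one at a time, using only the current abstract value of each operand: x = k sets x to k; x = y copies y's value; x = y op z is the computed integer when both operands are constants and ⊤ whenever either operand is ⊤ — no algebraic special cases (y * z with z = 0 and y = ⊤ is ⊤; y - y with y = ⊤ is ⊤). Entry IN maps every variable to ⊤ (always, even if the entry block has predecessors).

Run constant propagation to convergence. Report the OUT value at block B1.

Converged values:
  B0:   IN=(all ⊤)   OUT=(all ⊤)
  B1:   IN=(all ⊤)   OUT={d:2; rest ⊤}
  B2:   IN={d:2; rest ⊤}   OUT={d:2; rest ⊤}
  B3:   IN={d:2; rest ⊤}   OUT={c:0, d:2; rest ⊤}
  B4:   IN={c:0, d:2; rest ⊤}   OUT={c:0, d:2; rest ⊤}

Merge at B1: IN[B1] = OUT[B0] = {a: ⊤, b: ⊤, c: ⊤, d: ⊤, e: ⊤, f: ⊤}
Applying B1's transfer function to that IN value gives OUT[B1] (row B1 above).

Answer: {a: ⊤, b: ⊤, c: ⊤, d: 2, e: ⊤, f: ⊤}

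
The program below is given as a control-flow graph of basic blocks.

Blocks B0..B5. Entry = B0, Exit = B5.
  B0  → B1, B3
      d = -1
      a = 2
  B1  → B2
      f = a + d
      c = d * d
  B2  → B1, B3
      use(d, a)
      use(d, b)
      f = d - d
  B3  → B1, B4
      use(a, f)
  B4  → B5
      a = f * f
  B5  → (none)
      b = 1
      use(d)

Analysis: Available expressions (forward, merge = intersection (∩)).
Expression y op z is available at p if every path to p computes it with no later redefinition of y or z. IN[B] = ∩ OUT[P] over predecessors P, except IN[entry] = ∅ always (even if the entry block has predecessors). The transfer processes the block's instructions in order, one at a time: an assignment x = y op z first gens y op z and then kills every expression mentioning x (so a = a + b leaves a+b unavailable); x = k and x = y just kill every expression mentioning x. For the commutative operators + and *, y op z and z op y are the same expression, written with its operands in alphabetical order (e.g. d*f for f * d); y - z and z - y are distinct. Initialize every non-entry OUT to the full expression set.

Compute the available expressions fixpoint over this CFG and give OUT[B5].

Answer: {f*f}

Working:
Converged values:
  B0:   IN={}   OUT={}
  B1:   IN={}   OUT={a+d, d*d}
  B2:   IN={a+d, d*d}   OUT={a+d, d*d, d-d}
  B3:   IN={}   OUT={}
  B4:   IN={}   OUT={f*f}
  B5:   IN={f*f}   OUT={f*f}

Merge at B5: IN[B5] = OUT[B4] = {f*f}
Applying B5's transfer function to that IN value gives OUT[B5] (row B5 above).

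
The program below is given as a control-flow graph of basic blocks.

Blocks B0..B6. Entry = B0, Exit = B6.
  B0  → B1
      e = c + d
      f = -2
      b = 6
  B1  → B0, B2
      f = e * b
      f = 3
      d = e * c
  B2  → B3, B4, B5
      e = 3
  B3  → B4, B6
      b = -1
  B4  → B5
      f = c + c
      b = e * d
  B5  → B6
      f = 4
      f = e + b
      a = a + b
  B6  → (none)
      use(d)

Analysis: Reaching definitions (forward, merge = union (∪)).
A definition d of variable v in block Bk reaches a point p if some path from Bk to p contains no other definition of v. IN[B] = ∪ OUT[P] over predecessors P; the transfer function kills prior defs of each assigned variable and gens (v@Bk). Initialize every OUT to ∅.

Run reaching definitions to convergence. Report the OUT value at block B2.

Answer: {b@B0, d@B1, e@B2, f@B1}

Working:
Converged values:
  B0:   IN={b@B0, d@B1, e@B0, f@B1}   OUT={b@B0, d@B1, e@B0, f@B0}
  B1:   IN={b@B0, d@B1, e@B0, f@B0}   OUT={b@B0, d@B1, e@B0, f@B1}
  B2:   IN={b@B0, d@B1, e@B0, f@B1}   OUT={b@B0, d@B1, e@B2, f@B1}
  B3:   IN={b@B0, d@B1, e@B2, f@B1}   OUT={b@B3, d@B1, e@B2, f@B1}
  B4:   IN={b@B0, b@B3, d@B1, e@B2, f@B1}   OUT={b@B4, d@B1, e@B2, f@B4}
  B5:   IN={b@B0, b@B4, d@B1, e@B2, f@B1, f@B4}   OUT={a@B5, b@B0, b@B4, d@B1, e@B2, f@B5}
  B6:   IN={a@B5, b@B0, b@B3, b@B4, d@B1, e@B2, f@B1, f@B5}   OUT={a@B5, b@B0, b@B3, b@B4, d@B1, e@B2, f@B1, f@B5}

Merge at B2: IN[B2] = OUT[B1] = {b@B0, d@B1, e@B0, f@B1}
Applying B2's transfer function to that IN value gives OUT[B2] (row B2 above).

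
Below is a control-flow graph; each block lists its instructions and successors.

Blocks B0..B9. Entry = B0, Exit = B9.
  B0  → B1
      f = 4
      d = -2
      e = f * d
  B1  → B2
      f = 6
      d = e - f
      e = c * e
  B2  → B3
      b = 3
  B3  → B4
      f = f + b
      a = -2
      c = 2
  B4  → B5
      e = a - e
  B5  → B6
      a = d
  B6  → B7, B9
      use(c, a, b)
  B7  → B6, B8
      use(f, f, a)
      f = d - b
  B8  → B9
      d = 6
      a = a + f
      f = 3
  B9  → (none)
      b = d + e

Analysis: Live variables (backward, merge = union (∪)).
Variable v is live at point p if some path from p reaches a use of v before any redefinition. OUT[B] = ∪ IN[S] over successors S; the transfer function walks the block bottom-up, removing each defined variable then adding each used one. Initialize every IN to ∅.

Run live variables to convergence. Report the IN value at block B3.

Answer: {b, d, e, f}

Derivation:
Fixpoint table:
  B0:  IN={c}  OUT={c, e}
  B1:  IN={c, e}  OUT={d, e, f}
  B2:  IN={d, e, f}  OUT={b, d, e, f}
  B3:  IN={b, d, e, f}  OUT={a, b, c, d, e, f}
  B4:  IN={a, b, c, d, e, f}  OUT={b, c, d, e, f}
  B5:  IN={b, c, d, e, f}  OUT={a, b, c, d, e, f}
  B6:  IN={a, b, c, d, e, f}  OUT={a, b, c, d, e, f}
  B7:  IN={a, b, c, d, e, f}  OUT={a, b, c, d, e, f}
  B8:  IN={a, e, f}  OUT={d, e}
  B9:  IN={d, e}  OUT={}

Merge at B3: OUT[B3] = IN[B4] = {a, b, c, d, e, f}
Applying B3's transfer function to that OUT value gives IN[B3] (row B3 above).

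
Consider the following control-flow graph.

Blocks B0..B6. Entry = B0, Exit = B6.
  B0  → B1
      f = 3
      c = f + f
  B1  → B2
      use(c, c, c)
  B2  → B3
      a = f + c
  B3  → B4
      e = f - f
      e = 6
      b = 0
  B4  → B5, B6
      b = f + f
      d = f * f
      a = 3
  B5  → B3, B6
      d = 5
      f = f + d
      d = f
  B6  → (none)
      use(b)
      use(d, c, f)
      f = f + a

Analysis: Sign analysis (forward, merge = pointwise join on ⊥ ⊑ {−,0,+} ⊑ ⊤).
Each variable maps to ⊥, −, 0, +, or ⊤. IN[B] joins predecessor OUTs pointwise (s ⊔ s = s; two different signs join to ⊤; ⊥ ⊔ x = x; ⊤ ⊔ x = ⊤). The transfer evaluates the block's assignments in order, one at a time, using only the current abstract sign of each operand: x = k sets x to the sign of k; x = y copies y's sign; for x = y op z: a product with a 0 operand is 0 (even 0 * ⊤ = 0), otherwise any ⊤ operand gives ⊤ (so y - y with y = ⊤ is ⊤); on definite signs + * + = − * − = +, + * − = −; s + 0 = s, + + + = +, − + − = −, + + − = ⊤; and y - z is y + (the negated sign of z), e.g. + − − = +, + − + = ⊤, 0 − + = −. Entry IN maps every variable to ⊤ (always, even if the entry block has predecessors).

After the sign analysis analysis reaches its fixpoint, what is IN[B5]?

Fixpoint table:
  B0:   IN=(all ⊤)   OUT={c:+, f:+; rest ⊤}
  B1:   IN={c:+, f:+; rest ⊤}   OUT={c:+, f:+; rest ⊤}
  B2:   IN={c:+, f:+; rest ⊤}   OUT={a:+, c:+, f:+; rest ⊤}
  B3:   IN={a:+, c:+, f:+; rest ⊤}   OUT={a:+, b:0, c:+, e:+, f:+; rest ⊤}
  B4:   IN={a:+, b:0, c:+, e:+, f:+; rest ⊤}   OUT={a:+, b:+, c:+, d:+, e:+, f:+; rest ⊤}
  B5:   IN={a:+, b:+, c:+, d:+, e:+, f:+; rest ⊤}   OUT={a:+, b:+, c:+, d:+, e:+, f:+; rest ⊤}
  B6:   IN={a:+, b:+, c:+, d:+, e:+, f:+; rest ⊤}   OUT={a:+, b:+, c:+, d:+, e:+, f:+; rest ⊤}

Merge at B5: IN[B5] = OUT[B4] = {a: +, b: +, c: +, d: +, e: +, f: +}

Answer: {a: +, b: +, c: +, d: +, e: +, f: +}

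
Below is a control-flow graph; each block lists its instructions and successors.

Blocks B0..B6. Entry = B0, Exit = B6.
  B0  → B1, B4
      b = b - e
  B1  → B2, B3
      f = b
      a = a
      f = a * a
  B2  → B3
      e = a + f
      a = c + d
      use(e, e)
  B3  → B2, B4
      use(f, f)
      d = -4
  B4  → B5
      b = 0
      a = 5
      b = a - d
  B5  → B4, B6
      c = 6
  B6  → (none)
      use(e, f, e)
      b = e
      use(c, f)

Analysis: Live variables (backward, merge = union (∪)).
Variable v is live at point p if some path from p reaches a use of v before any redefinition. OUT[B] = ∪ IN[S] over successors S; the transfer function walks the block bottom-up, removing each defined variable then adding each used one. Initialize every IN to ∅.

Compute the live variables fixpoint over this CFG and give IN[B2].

Fixpoint table:
  B0:  IN={a, b, c, d, e, f}  OUT={a, b, c, d, e, f}
  B1:  IN={a, b, c, d, e}  OUT={a, c, d, e, f}
  B2:  IN={a, c, d, f}  OUT={a, c, e, f}
  B3:  IN={a, c, e, f}  OUT={a, c, d, e, f}
  B4:  IN={d, e, f}  OUT={d, e, f}
  B5:  IN={d, e, f}  OUT={c, d, e, f}
  B6:  IN={c, e, f}  OUT={}

Merge at B2: OUT[B2] = IN[B3] = {a, c, e, f}
Applying B2's transfer function to that OUT value gives IN[B2] (row B2 above).

Answer: {a, c, d, f}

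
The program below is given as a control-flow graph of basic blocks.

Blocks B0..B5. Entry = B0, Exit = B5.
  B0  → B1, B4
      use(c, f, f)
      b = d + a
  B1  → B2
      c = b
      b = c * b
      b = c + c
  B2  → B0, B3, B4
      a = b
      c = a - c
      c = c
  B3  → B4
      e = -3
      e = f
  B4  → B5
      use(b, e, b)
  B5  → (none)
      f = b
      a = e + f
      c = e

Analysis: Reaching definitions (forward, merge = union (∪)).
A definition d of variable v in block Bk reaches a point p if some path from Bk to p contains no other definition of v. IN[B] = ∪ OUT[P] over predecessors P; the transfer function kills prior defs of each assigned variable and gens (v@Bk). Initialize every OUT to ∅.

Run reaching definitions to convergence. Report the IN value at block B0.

Answer: {a@B2, b@B1, c@B2}

Working:
Converged values:
  B0:   IN={a@B2, b@B1, c@B2}   OUT={a@B2, b@B0, c@B2}
  B1:   IN={a@B2, b@B0, c@B2}   OUT={a@B2, b@B1, c@B1}
  B2:   IN={a@B2, b@B1, c@B1}   OUT={a@B2, b@B1, c@B2}
  B3:   IN={a@B2, b@B1, c@B2}   OUT={a@B2, b@B1, c@B2, e@B3}
  B4:   IN={a@B2, b@B0, b@B1, c@B2, e@B3}   OUT={a@B2, b@B0, b@B1, c@B2, e@B3}
  B5:   IN={a@B2, b@B0, b@B1, c@B2, e@B3}   OUT={a@B5, b@B0, b@B1, c@B5, e@B3, f@B5}

Merge at B0 (entry node, so the boundary value {} is joined with the incoming edge(s)): IN[B0] = {} ⊔ OUT[B2] = {a@B2, b@B1, c@B2}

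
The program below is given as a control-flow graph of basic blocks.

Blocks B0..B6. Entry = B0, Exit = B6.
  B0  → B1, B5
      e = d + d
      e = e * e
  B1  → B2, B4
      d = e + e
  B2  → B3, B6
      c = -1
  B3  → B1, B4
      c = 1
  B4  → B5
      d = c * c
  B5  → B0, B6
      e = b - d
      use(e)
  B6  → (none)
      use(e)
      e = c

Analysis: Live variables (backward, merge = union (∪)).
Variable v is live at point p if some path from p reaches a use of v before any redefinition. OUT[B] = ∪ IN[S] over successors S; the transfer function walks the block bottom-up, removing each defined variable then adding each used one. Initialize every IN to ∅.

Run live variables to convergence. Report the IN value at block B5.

Answer: {b, c, d}

Trace:
Per-block solution:
  B0:   IN={b, c, d}   OUT={b, c, d, e}
  B1:   IN={b, c, e}   OUT={b, c, e}
  B2:   IN={b, e}   OUT={b, c, e}
  B3:   IN={b, e}   OUT={b, c, e}
  B4:   IN={b, c}   OUT={b, c, d}
  B5:   IN={b, c, d}   OUT={b, c, d, e}
  B6:   IN={c, e}   OUT={}

Merge at B5: OUT[B5] = IN[B0] ⊔ IN[B6] = {b, c, d, e}
Applying B5's transfer function to that OUT value gives IN[B5] (row B5 above).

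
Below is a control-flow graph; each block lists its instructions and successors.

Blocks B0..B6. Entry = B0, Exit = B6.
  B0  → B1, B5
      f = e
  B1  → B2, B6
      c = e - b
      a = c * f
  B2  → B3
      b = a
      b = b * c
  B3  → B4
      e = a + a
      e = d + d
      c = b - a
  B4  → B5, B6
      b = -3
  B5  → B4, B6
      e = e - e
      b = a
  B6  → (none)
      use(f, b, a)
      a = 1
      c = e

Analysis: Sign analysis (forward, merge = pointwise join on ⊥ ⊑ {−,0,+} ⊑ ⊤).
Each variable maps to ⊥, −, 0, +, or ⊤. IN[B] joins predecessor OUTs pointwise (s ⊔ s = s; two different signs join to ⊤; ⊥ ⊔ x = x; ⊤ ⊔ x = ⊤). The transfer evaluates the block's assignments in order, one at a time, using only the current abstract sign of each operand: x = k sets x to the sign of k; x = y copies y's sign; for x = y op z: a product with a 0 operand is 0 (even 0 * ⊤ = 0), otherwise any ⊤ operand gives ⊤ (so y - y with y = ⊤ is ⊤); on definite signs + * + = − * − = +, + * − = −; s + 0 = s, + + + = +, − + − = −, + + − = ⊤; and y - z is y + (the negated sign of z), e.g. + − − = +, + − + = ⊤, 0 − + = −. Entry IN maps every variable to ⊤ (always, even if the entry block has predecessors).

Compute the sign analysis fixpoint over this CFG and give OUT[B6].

Answer: {a: +, b: ⊤, c: ⊤, d: ⊤, e: ⊤, f: ⊤}

Trace:
Fixpoint table:
  B0:   IN=(all ⊤)   OUT=(all ⊤)
  B1:   IN=(all ⊤)   OUT=(all ⊤)
  B2:   IN=(all ⊤)   OUT=(all ⊤)
  B3:   IN=(all ⊤)   OUT=(all ⊤)
  B4:   IN=(all ⊤)   OUT={b:-; rest ⊤}
  B5:   IN=(all ⊤)   OUT=(all ⊤)
  B6:   IN=(all ⊤)   OUT={a:+; rest ⊤}

Merge at B6: IN[B6] = OUT[B1] ⊔ OUT[B4] ⊔ OUT[B5] = {a: ⊤, b: ⊤, c: ⊤, d: ⊤, e: ⊤, f: ⊤}
Applying B6's transfer function to that IN value gives OUT[B6] (row B6 above).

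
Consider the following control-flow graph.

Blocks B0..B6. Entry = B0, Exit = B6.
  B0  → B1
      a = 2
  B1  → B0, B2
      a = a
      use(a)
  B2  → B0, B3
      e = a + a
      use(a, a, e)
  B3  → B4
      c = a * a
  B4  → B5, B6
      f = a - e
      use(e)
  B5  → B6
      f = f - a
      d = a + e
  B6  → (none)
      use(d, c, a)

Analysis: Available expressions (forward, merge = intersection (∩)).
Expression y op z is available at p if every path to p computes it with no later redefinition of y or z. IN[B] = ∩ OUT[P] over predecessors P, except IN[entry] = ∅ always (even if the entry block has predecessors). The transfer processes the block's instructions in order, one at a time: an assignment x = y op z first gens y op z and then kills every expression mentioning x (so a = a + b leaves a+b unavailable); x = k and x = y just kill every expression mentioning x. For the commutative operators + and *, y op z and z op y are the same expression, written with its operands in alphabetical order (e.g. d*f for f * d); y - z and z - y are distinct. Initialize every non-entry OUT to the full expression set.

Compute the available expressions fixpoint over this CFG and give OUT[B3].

Per-block solution:
  B0: | IN={} | OUT={}
  B1: | IN={} | OUT={}
  B2: | IN={} | OUT={a+a}
  B3: | IN={a+a} | OUT={a*a, a+a}
  B4: | IN={a*a, a+a} | OUT={a*a, a+a, a-e}
  B5: | IN={a*a, a+a, a-e} | OUT={a*a, a+a, a+e, a-e}
  B6: | IN={a*a, a+a, a-e} | OUT={a*a, a+a, a-e}

Merge at B3: IN[B3] = OUT[B2] = {a+a}
Applying B3's transfer function to that IN value gives OUT[B3] (row B3 above).

Answer: {a*a, a+a}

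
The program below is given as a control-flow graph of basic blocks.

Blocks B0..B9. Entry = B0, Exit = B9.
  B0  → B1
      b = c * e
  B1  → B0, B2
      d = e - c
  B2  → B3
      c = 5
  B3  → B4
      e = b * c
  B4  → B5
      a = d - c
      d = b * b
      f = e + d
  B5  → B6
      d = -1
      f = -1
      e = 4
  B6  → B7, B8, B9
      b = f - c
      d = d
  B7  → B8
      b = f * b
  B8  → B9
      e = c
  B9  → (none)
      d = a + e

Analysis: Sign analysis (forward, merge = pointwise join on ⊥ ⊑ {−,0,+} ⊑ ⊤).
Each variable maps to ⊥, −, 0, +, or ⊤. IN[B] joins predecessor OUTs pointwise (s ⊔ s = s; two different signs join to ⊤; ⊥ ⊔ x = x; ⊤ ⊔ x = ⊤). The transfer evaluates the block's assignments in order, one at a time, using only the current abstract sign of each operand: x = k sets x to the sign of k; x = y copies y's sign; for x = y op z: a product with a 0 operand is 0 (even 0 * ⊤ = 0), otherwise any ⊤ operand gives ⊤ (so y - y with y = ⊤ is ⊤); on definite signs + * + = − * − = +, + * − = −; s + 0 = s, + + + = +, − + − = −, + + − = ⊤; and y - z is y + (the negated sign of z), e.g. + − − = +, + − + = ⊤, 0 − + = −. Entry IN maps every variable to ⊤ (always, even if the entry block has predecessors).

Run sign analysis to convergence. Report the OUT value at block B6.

Fixpoint table:
  B0:  IN=(all ⊤)  OUT=(all ⊤)
  B1:  IN=(all ⊤)  OUT=(all ⊤)
  B2:  IN=(all ⊤)  OUT={c:+; rest ⊤}
  B3:  IN={c:+; rest ⊤}  OUT={c:+; rest ⊤}
  B4:  IN={c:+; rest ⊤}  OUT={c:+; rest ⊤}
  B5:  IN={c:+; rest ⊤}  OUT={c:+, d:-, e:+, f:-; rest ⊤}
  B6:  IN={c:+, d:-, e:+, f:-; rest ⊤}  OUT={b:-, c:+, d:-, e:+, f:-; rest ⊤}
  B7:  IN={b:-, c:+, d:-, e:+, f:-; rest ⊤}  OUT={b:+, c:+, d:-, e:+, f:-; rest ⊤}
  B8:  IN={c:+, d:-, e:+, f:-; rest ⊤}  OUT={c:+, d:-, e:+, f:-; rest ⊤}
  B9:  IN={c:+, d:-, e:+, f:-; rest ⊤}  OUT={c:+, e:+, f:-; rest ⊤}

Merge at B6: IN[B6] = OUT[B5] = {a: ⊤, b: ⊤, c: +, d: -, e: +, f: -}
Applying B6's transfer function to that IN value gives OUT[B6] (row B6 above).

Answer: {a: ⊤, b: -, c: +, d: -, e: +, f: -}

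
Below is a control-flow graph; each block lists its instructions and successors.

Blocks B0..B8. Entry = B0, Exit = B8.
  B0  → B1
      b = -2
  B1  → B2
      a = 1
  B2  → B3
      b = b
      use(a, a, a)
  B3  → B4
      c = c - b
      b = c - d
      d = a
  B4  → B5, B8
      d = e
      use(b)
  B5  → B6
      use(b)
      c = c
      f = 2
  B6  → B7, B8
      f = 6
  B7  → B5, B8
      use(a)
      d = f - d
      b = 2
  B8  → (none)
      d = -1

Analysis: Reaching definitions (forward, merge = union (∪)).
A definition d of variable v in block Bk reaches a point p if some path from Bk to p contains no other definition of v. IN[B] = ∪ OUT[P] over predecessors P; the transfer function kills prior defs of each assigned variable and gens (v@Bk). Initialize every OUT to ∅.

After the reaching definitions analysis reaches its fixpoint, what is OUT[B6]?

Answer: {a@B1, b@B3, b@B7, c@B5, d@B4, d@B7, f@B6}

Working:
Fixpoint table:
  B0:  IN={}  OUT={b@B0}
  B1:  IN={b@B0}  OUT={a@B1, b@B0}
  B2:  IN={a@B1, b@B0}  OUT={a@B1, b@B2}
  B3:  IN={a@B1, b@B2}  OUT={a@B1, b@B3, c@B3, d@B3}
  B4:  IN={a@B1, b@B3, c@B3, d@B3}  OUT={a@B1, b@B3, c@B3, d@B4}
  B5:  IN={a@B1, b@B3, b@B7, c@B3, c@B5, d@B4, d@B7, f@B6}  OUT={a@B1, b@B3, b@B7, c@B5, d@B4, d@B7, f@B5}
  B6:  IN={a@B1, b@B3, b@B7, c@B5, d@B4, d@B7, f@B5}  OUT={a@B1, b@B3, b@B7, c@B5, d@B4, d@B7, f@B6}
  B7:  IN={a@B1, b@B3, b@B7, c@B5, d@B4, d@B7, f@B6}  OUT={a@B1, b@B7, c@B5, d@B7, f@B6}
  B8:  IN={a@B1, b@B3, b@B7, c@B3, c@B5, d@B4, d@B7, f@B6}  OUT={a@B1, b@B3, b@B7, c@B3, c@B5, d@B8, f@B6}

Merge at B6: IN[B6] = OUT[B5] = {a@B1, b@B3, b@B7, c@B5, d@B4, d@B7, f@B5}
Applying B6's transfer function to that IN value gives OUT[B6] (row B6 above).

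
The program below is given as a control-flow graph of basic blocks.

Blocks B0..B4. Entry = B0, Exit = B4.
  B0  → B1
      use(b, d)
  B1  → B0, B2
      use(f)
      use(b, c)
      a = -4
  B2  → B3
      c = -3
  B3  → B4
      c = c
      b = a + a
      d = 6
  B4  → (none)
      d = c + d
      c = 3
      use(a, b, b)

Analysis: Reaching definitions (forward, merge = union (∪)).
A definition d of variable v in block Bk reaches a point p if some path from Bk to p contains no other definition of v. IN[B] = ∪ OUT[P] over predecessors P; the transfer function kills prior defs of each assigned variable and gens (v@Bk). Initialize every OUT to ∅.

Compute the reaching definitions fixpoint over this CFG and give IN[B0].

Per-block solution:
  B0: | IN={a@B1} | OUT={a@B1}
  B1: | IN={a@B1} | OUT={a@B1}
  B2: | IN={a@B1} | OUT={a@B1, c@B2}
  B3: | IN={a@B1, c@B2} | OUT={a@B1, b@B3, c@B3, d@B3}
  B4: | IN={a@B1, b@B3, c@B3, d@B3} | OUT={a@B1, b@B3, c@B4, d@B4}

Merge at B0 (entry node, so the boundary value {} is joined with the incoming edge(s)): IN[B0] = {} ⊔ OUT[B1] = {a@B1}

Answer: {a@B1}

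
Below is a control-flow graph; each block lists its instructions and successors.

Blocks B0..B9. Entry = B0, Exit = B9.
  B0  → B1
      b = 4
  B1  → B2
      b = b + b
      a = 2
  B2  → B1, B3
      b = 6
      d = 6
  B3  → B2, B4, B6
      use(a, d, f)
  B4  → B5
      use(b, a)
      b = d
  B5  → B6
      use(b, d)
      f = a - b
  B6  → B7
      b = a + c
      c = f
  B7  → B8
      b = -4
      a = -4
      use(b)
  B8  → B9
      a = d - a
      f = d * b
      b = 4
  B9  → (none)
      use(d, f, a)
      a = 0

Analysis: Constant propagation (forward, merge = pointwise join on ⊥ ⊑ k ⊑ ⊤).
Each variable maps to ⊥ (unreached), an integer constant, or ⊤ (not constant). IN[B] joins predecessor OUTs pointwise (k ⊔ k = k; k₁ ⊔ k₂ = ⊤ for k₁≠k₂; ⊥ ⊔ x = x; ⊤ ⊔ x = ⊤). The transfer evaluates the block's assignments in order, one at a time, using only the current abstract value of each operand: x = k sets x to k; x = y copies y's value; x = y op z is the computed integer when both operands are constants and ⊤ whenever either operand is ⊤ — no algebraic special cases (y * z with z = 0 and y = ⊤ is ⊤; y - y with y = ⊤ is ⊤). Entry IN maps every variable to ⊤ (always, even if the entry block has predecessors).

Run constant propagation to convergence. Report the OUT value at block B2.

Answer: {a: 2, b: 6, c: ⊤, d: 6, e: ⊤, f: ⊤}

Trace:
Per-block solution:
  B0:   IN=(all ⊤)   OUT={b:4; rest ⊤}
  B1:   IN=(all ⊤)   OUT={a:2; rest ⊤}
  B2:   IN={a:2; rest ⊤}   OUT={a:2, b:6, d:6; rest ⊤}
  B3:   IN={a:2, b:6, d:6; rest ⊤}   OUT={a:2, b:6, d:6; rest ⊤}
  B4:   IN={a:2, b:6, d:6; rest ⊤}   OUT={a:2, b:6, d:6; rest ⊤}
  B5:   IN={a:2, b:6, d:6; rest ⊤}   OUT={a:2, b:6, d:6, f:-4; rest ⊤}
  B6:   IN={a:2, b:6, d:6; rest ⊤}   OUT={a:2, d:6; rest ⊤}
  B7:   IN={a:2, d:6; rest ⊤}   OUT={a:-4, b:-4, d:6; rest ⊤}
  B8:   IN={a:-4, b:-4, d:6; rest ⊤}   OUT={a:10, b:4, d:6, f:-24; rest ⊤}
  B9:   IN={a:10, b:4, d:6, f:-24; rest ⊤}   OUT={a:0, b:4, d:6, f:-24; rest ⊤}

Merge at B2: IN[B2] = OUT[B1] ⊔ OUT[B3] = {a: 2, b: ⊤, c: ⊤, d: ⊤, e: ⊤, f: ⊤}
Applying B2's transfer function to that IN value gives OUT[B2] (row B2 above).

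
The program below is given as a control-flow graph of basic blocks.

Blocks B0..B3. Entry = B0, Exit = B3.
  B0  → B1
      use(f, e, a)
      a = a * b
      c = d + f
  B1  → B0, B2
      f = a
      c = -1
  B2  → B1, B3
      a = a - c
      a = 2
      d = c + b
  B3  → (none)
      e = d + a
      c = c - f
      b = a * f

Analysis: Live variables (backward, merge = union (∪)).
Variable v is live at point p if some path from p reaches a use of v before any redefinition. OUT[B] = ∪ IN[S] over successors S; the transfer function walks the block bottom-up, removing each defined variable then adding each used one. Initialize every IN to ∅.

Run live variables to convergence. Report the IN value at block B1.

Converged values:
  B0: | IN={a, b, d, e, f} | OUT={a, b, d, e}
  B1: | IN={a, b, d, e} | OUT={a, b, c, d, e, f}
  B2: | IN={a, b, c, e, f} | OUT={a, b, c, d, e, f}
  B3: | IN={a, c, d, f} | OUT={}

Merge at B1: OUT[B1] = IN[B0] ⊔ IN[B2] = {a, b, c, d, e, f}
Applying B1's transfer function to that OUT value gives IN[B1] (row B1 above).

Answer: {a, b, d, e}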